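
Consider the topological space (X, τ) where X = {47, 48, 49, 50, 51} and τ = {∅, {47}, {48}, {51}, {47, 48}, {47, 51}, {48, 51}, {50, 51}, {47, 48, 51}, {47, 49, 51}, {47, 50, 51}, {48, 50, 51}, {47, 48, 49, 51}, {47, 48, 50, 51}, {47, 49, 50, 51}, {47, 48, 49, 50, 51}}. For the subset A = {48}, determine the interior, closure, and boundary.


int(A) = {48}, cl(A) = {48}, ∂A = ∅.

Closed sets in (X, τ) are complements of opens:
  closed(X, τ) = {∅, {48}, {49}, {50}, {47, 49}, {48, 49}, {48, 50}, {49, 50}, {47, 48, 49}, {47, 49, 50}, {48, 49, 50}, {49, 50, 51}, {47, 48, 49, 50}, {47, 49, 50, 51}, {48, 49, 50, 51}, {47, 48, 49, 50, 51}}.
int(A) = ⋃ {U ∈ τ : U ⊆ A}. Opens contained in A: ∅, {48}.
Taking the union of these: int(A) = {48}.
cl(A) = ⋂ {C closed : A ⊆ C}. Closed sets containing A: {48}, {48, 49}, {48, 50}, {47, 48, 49}, {48, 49, 50}, {47, 48, 49, 50}, {48, 49, 50, 51}, {47, 48, 49, 50, 51}.
Intersecting these: cl(A) = {48}.
∂A = cl(A) ∖ int(A) = {48} ∖ {48} = ∅.


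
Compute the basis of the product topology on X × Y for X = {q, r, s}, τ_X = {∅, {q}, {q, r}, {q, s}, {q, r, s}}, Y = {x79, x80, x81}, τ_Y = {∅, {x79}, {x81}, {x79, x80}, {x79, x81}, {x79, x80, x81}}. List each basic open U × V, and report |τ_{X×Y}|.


Basis B = {∅ × ∅, {q} × {x79}, {q} × {x81}, {q} × {x79, x80}, {q} × {x79, x81}, {q, r} × {x79}, {q, s} × {x79}, {q, r} × {x81}, {q, s} × {x81}, {q} × {x79, x80, x81}, {q, r, s} × {x79}, {q, r, s} × {x81}, {q, r} × {x79, x80}, {q, s} × {x79, x80}, {q, r} × {x79, x81}, {q, s} × {x79, x81}, {q, r} × {x79, x80, x81}, {q, s} × {x79, x80, x81}, {q, r, s} × {x79, x80}, {q, r, s} × {x79, x81}, {q, r, s} × {x79, x80, x81}}; |τ_{X×Y}| = 70.

Enumerate products U × V with U ∈ τ_X, V ∈ τ_Y (deduplicated):
  ∅ × ∅ = {} (∅)
  {q} × {x79} = {(q,x79)}
  {q} × {x81} = {(q,x81)}
  {q} × {x79, x80} = {(q,x79), (q,x80)}
  {q} × {x79, x81} = {(q,x79), (q,x81)}
  {q, r} × {x79} = {(q,x79), (r,x79)}
  {q, s} × {x79} = {(q,x79), (s,x79)}
  {q, r} × {x81} = {(q,x81), (r,x81)}
  {q, s} × {x81} = {(q,x81), (s,x81)}
  {q} × {x79, x80, x81} = {(q,x79), (q,x80), (q,x81)}
  {q, r, s} × {x79} = {(q,x79), (r,x79), (s,x79)}
  {q, r, s} × {x81} = {(q,x81), (r,x81), (s,x81)}
  {q, r} × {x79, x80} = {(q,x79), (q,x80), (r,x79), (r,x80)}
  {q, s} × {x79, x80} = {(q,x79), (q,x80), (s,x79), (s,x80)}
  {q, r} × {x79, x81} = {(q,x79), (q,x81), (r,x79), (r,x81)}
  {q, s} × {x79, x81} = {(q,x79), (q,x81), (s,x79), (s,x81)}
  {q, r} × {x79, x80, x81} = {(q,x79), (q,x80), (q,x81), (r,x79), (r,x80), (r,x81)}
  {q, s} × {x79, x80, x81} = {(q,x79), (q,x80), (q,x81), (s,x79), (s,x80), (s,x81)}
  {q, r, s} × {x79, x80} = {(q,x79), (q,x80), (r,x79), (r,x80), (s,x79), (s,x80)}
  {q, r, s} × {x79, x81} = {(q,x79), (q,x81), (r,x79), (r,x81), (s,x79), (s,x81)}
  {q, r, s} × {x79, x80, x81} = {(q,x79), (q,x80), (q,x81), (r,x79), (r,x80), (r,x81), (s,x79), (s,x80), (s,x81)}
These 21 distinct sets form the basis B.
Close under arbitrary unions to get τ_{X×Y}; counting gives |τ_{X×Y}| = 70.


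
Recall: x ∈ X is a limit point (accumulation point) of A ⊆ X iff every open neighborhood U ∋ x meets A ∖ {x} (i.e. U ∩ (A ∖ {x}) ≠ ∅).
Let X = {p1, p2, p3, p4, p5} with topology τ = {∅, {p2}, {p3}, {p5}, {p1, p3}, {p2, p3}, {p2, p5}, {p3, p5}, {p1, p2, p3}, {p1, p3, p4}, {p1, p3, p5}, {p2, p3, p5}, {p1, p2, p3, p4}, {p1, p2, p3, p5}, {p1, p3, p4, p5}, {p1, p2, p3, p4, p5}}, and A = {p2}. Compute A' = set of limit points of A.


A' = ∅

For each x ∈ X, list the open sets U ∈ τ with x ∈ U, then check whether U ∩ (A ∖ {x}) ≠ ∅ for every such U.
  x = p1: open {p1, p3} ∋ x has {p1, p3} ∩ (A ∖ {p1}) = ∅, so x is NOT a limit point.
  x = p2: open {p2} ∋ x has {p2} ∩ (A ∖ {p2}) = ∅, so x is NOT a limit point.
  x = p3: open {p3} ∋ x has {p3} ∩ (A ∖ {p3}) = ∅, so x is NOT a limit point.
  x = p4: open {p1, p3, p4} ∋ x has {p1, p3, p4} ∩ (A ∖ {p4}) = ∅, so x is NOT a limit point.
  x = p5: open {p5} ∋ x has {p5} ∩ (A ∖ {p5}) = ∅, so x is NOT a limit point.
Collecting: A' = ∅.


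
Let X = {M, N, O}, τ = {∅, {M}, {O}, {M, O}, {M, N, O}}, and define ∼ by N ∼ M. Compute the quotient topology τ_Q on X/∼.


X/∼ = {[M=N], [O]}; |τ_Q| = 3.

Equivalence classes: [M=N], [O].
Quotient map π: X → X/∼ sends M ↦ [M=N], N ↦ [M=N], O ↦ [O].
For each subset V ⊆ X/∼, compute π^{-1}(V) ⊆ X and check whether π^{-1}(V) ∈ τ. V is open in τ_Q iff π^{-1}(V) ∈ τ.
  V = {}: π^{-1}(V) = ∅ ∈ τ ✓.
  V = {[M=N]}: π^{-1}(V) = {M, N} ∉ τ ✗.
  V = {[O]}: π^{-1}(V) = {O} ∈ τ ✓.
  V = {[M=N], [O]}: π^{-1}(V) = {M, N, O} ∈ τ ✓.
Open sets in the quotient: τ_Q = {{}, {[O]}, {[M=N], [O]}} (3 elements).


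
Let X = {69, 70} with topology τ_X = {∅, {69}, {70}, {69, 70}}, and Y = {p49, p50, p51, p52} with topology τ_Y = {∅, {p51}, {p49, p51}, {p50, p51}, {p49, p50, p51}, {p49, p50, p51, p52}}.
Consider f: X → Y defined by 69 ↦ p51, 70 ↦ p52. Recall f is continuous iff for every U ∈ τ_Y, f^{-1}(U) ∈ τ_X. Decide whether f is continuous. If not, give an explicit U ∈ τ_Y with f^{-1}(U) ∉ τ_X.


f IS continuous.

Compute f^{-1}(U) for each U ∈ τ_Y:
  U = ∅: f^{-1}(U) = ∅ ∈ τ_X ✓.
  U = {p51}: f^{-1}(U) = {69} ∈ τ_X ✓.
  U = {p49, p51}: f^{-1}(U) = {69} ∈ τ_X ✓.
  U = {p50, p51}: f^{-1}(U) = {69} ∈ τ_X ✓.
  U = {p49, p50, p51}: f^{-1}(U) = {69} ∈ τ_X ✓.
  U = {p49, p50, p51, p52}: f^{-1}(U) = {69, 70} ∈ τ_X ✓.
Every preimage lies in τ_X, so f IS continuous.


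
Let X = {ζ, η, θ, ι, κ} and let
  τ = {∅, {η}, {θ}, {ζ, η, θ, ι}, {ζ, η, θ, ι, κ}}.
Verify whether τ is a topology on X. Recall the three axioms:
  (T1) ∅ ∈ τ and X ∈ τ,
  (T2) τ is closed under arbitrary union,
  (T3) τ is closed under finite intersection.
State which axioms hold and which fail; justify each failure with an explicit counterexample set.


τ is NOT a topology on X.

Axiom (T1): ∅ ∈ τ? Yes; X ∈ τ? Yes.
Axiom (T2/T3): check pairwise unions and intersections of members of τ.
Counterexample for (T2): {η} ∪ {θ} = {η, θ} ∉ τ. Therefore τ is NOT a topology.


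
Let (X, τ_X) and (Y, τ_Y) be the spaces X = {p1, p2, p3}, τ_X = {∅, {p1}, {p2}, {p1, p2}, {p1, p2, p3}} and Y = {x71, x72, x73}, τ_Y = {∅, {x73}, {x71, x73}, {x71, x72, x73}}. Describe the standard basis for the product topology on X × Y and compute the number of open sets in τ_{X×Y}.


Basis B = {∅ × ∅, {p1} × {x73}, {p2} × {x73}, {p1} × {x71, x73}, {p1, p2} × {x73}, {p2} × {x71, x73}, {p1} × {x71, x72, x73}, {p1, p2, p3} × {x73}, {p2} × {x71, x72, x73}, {p1, p2} × {x71, x73}, {p1, p2} × {x71, x72, x73}, {p1, p2, p3} × {x71, x73}, {p1, p2, p3} × {x71, x72, x73}}; |τ_{X×Y}| = 30.

Enumerate products U × V with U ∈ τ_X, V ∈ τ_Y (deduplicated):
  ∅ × ∅ = {} (∅)
  {p1} × {x73} = {(p1,x73)}
  {p2} × {x73} = {(p2,x73)}
  {p1} × {x71, x73} = {(p1,x71), (p1,x73)}
  {p1, p2} × {x73} = {(p1,x73), (p2,x73)}
  {p2} × {x71, x73} = {(p2,x71), (p2,x73)}
  {p1} × {x71, x72, x73} = {(p1,x71), (p1,x72), (p1,x73)}
  {p1, p2, p3} × {x73} = {(p1,x73), (p2,x73), (p3,x73)}
  {p2} × {x71, x72, x73} = {(p2,x71), (p2,x72), (p2,x73)}
  {p1, p2} × {x71, x73} = {(p1,x71), (p1,x73), (p2,x71), (p2,x73)}
  {p1, p2} × {x71, x72, x73} = {(p1,x71), (p1,x72), (p1,x73), (p2,x71), (p2,x72), (p2,x73)}
  {p1, p2, p3} × {x71, x73} = {(p1,x71), (p1,x73), (p2,x71), (p2,x73), (p3,x71), (p3,x73)}
  {p1, p2, p3} × {x71, x72, x73} = {(p1,x71), (p1,x72), (p1,x73), (p2,x71), (p2,x72), (p2,x73), (p3,x71), (p3,x72), (p3,x73)}
These 13 distinct sets form the basis B.
Close under arbitrary unions to get τ_{X×Y}; counting gives |τ_{X×Y}| = 30.


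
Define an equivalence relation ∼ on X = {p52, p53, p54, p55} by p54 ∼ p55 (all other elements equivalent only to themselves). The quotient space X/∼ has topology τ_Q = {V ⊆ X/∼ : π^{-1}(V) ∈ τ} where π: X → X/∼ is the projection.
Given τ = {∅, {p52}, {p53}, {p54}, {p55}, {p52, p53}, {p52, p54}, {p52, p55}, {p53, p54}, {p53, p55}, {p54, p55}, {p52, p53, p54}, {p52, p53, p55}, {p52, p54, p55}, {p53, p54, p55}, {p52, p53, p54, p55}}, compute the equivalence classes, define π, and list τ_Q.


X/∼ = {[p52], [p53], [p54=p55]}; |τ_Q| = 8.

Equivalence classes: [p52], [p53], [p54=p55].
Quotient map π: X → X/∼ sends p52 ↦ [p52], p53 ↦ [p53], p54 ↦ [p54=p55], p55 ↦ [p54=p55].
For each subset V ⊆ X/∼, compute π^{-1}(V) ⊆ X and check whether π^{-1}(V) ∈ τ. V is open in τ_Q iff π^{-1}(V) ∈ τ.
  V = {}: π^{-1}(V) = ∅ ∈ τ ✓.
  V = {[p52]}: π^{-1}(V) = {p52} ∈ τ ✓.
  V = {[p53]}: π^{-1}(V) = {p53} ∈ τ ✓.
  V = {[p52], [p53]}: π^{-1}(V) = {p52, p53} ∈ τ ✓.
  V = {[p54=p55]}: π^{-1}(V) = {p54, p55} ∈ τ ✓.
  V = {[p52], [p54=p55]}: π^{-1}(V) = {p52, p54, p55} ∈ τ ✓.
  V = {[p53], [p54=p55]}: π^{-1}(V) = {p53, p54, p55} ∈ τ ✓.
  V = {[p52], [p53], [p54=p55]}: π^{-1}(V) = {p52, p53, p54, p55} ∈ τ ✓.
Open sets in the quotient: τ_Q = {{}, {[p52]}, {[p53]}, {[p52], [p53]}, {[p54=p55]}, {[p52], [p54=p55]}, {[p53], [p54=p55]}, {[p52], [p53], [p54=p55]}} (8 elements).


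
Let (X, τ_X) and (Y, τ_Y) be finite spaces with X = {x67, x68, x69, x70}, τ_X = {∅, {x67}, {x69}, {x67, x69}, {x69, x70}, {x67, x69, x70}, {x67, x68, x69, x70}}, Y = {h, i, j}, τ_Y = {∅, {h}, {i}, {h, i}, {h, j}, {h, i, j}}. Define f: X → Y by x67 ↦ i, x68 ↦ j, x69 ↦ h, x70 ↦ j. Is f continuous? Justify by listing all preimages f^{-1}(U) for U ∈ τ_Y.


f is NOT continuous.

Compute f^{-1}(U) for each U ∈ τ_Y:
  U = ∅: f^{-1}(U) = ∅ ∈ τ_X ✓.
  U = {h}: f^{-1}(U) = {x69} ∈ τ_X ✓.
  U = {i}: f^{-1}(U) = {x67} ∈ τ_X ✓.
  U = {h, i}: f^{-1}(U) = {x67, x69} ∈ τ_X ✓.
  U = {h, j}: f^{-1}(U) = {x68, x69, x70} ∉ τ_X ✗.
  U = {h, i, j}: f^{-1}(U) = {x67, x68, x69, x70} ∈ τ_X ✓.
Found U = {h, j} with f^{-1}(U) = {x68, x69, x70} not in τ_X. Therefore f is NOT continuous.


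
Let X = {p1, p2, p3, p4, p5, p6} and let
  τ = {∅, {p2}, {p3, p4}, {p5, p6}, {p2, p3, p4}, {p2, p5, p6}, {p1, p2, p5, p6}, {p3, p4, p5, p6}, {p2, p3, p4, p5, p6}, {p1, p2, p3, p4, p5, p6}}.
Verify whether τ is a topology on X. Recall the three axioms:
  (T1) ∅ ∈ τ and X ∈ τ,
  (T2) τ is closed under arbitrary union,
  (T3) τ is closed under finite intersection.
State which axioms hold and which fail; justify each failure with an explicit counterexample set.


τ IS a topology on X.

Axiom (T1): ∅ ∈ τ? Yes; X ∈ τ? Yes.
Axiom (T2/T3): check pairwise unions and intersections of members of τ.
All pairwise intersections and unions checked — each lies in τ. Therefore τ satisfies (T1), (T2), (T3): it IS a topology on X.


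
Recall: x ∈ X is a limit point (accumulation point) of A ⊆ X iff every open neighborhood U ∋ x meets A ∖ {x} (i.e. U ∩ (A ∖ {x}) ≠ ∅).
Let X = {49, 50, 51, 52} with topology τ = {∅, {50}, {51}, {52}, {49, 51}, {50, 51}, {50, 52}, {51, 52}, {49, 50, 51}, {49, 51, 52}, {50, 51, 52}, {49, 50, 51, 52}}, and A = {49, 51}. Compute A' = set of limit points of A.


A' = {49}

For each x ∈ X, list the open sets U ∈ τ with x ∈ U, then check whether U ∩ (A ∖ {x}) ≠ ∅ for every such U.
  x = 49: opens ∋ x are {49, 51}, {49, 50, 51}, {49, 51, 52}, {49, 50, 51, 52}; each meets A ∖ {49}, so x IS a limit point.
  x = 50: open {50} ∋ x has {50} ∩ (A ∖ {50}) = ∅, so x is NOT a limit point.
  x = 51: open {51} ∋ x has {51} ∩ (A ∖ {51}) = ∅, so x is NOT a limit point.
  x = 52: open {52} ∋ x has {52} ∩ (A ∖ {52}) = ∅, so x is NOT a limit point.
Collecting: A' = {49}.


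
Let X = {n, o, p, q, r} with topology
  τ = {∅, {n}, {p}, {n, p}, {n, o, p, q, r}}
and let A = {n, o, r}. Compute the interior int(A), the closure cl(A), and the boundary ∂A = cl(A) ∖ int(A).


int(A) = {n}, cl(A) = {n, o, q, r}, ∂A = {o, q, r}.

Closed sets in (X, τ) are complements of opens:
  closed(X, τ) = {∅, {o, q, r}, {n, o, q, r}, {o, p, q, r}, {n, o, p, q, r}}.
int(A) = ⋃ {U ∈ τ : U ⊆ A}. Opens contained in A: ∅, {n}.
Taking the union of these: int(A) = {n}.
cl(A) = ⋂ {C closed : A ⊆ C}. Closed sets containing A: {n, o, q, r}, {n, o, p, q, r}.
Intersecting these: cl(A) = {n, o, q, r}.
∂A = cl(A) ∖ int(A) = {n, o, q, r} ∖ {n} = {o, q, r}.


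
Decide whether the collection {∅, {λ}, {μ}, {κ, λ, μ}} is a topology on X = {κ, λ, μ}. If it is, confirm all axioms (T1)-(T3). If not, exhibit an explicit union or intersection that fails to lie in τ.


τ is NOT a topology on X.

Axiom (T1): ∅ ∈ τ? Yes; X ∈ τ? Yes.
Axiom (T2/T3): check pairwise unions and intersections of members of τ.
Counterexample for (T2): {λ} ∪ {μ} = {λ, μ} ∉ τ. Therefore τ is NOT a topology.


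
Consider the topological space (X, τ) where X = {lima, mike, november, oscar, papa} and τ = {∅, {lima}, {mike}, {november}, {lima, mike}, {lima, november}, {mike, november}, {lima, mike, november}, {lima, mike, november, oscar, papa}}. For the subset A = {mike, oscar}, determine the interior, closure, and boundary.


int(A) = {mike}, cl(A) = {mike, oscar, papa}, ∂A = {oscar, papa}.

Closed sets in (X, τ) are complements of opens:
  closed(X, τ) = {∅, {oscar, papa}, {lima, oscar, papa}, {mike, oscar, papa}, {november, oscar, papa}, {lima, mike, oscar, papa}, {lima, november, oscar, papa}, {mike, november, oscar, papa}, {lima, mike, november, oscar, papa}}.
int(A) = ⋃ {U ∈ τ : U ⊆ A}. Opens contained in A: ∅, {mike}.
Taking the union of these: int(A) = {mike}.
cl(A) = ⋂ {C closed : A ⊆ C}. Closed sets containing A: {mike, oscar, papa}, {lima, mike, oscar, papa}, {mike, november, oscar, papa}, {lima, mike, november, oscar, papa}.
Intersecting these: cl(A) = {mike, oscar, papa}.
∂A = cl(A) ∖ int(A) = {mike, oscar, papa} ∖ {mike} = {oscar, papa}.


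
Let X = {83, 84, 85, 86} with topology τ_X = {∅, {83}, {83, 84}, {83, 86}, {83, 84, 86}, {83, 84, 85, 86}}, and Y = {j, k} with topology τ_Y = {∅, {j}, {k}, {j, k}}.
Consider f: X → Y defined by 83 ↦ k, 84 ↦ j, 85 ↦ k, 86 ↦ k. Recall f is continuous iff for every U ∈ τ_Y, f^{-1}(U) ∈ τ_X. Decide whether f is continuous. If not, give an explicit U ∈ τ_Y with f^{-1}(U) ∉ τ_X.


f is NOT continuous.

Compute f^{-1}(U) for each U ∈ τ_Y:
  U = ∅: f^{-1}(U) = ∅ ∈ τ_X ✓.
  U = {j}: f^{-1}(U) = {84} ∉ τ_X ✗.
  U = {k}: f^{-1}(U) = {83, 85, 86} ∉ τ_X ✗.
  U = {j, k}: f^{-1}(U) = {83, 84, 85, 86} ∈ τ_X ✓.
Found U = {j} with f^{-1}(U) = {84} not in τ_X. Therefore f is NOT continuous.


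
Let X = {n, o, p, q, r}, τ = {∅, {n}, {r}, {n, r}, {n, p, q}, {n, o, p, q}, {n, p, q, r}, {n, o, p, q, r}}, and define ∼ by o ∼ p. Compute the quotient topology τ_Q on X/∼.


X/∼ = {[n], [o=p], [q], [r]}; |τ_Q| = 6.

Equivalence classes: [n], [o=p], [q], [r].
Quotient map π: X → X/∼ sends n ↦ [n], o ↦ [o=p], p ↦ [o=p], q ↦ [q], r ↦ [r].
For each subset V ⊆ X/∼, compute π^{-1}(V) ⊆ X and check whether π^{-1}(V) ∈ τ. V is open in τ_Q iff π^{-1}(V) ∈ τ.
  V = {}: π^{-1}(V) = ∅ ∈ τ ✓.
  V = {[n]}: π^{-1}(V) = {n} ∈ τ ✓.
  V = {[o=p]}: π^{-1}(V) = {o, p} ∉ τ ✗.
  V = {[n], [o=p]}: π^{-1}(V) = {n, o, p} ∉ τ ✗.
  V = {[q]}: π^{-1}(V) = {q} ∉ τ ✗.
  V = {[n], [q]}: π^{-1}(V) = {n, q} ∉ τ ✗.
  V = {[o=p], [q]}: π^{-1}(V) = {o, p, q} ∉ τ ✗.
  V = {[n], [o=p], [q]}: π^{-1}(V) = {n, o, p, q} ∈ τ ✓.
  V = {[r]}: π^{-1}(V) = {r} ∈ τ ✓.
  V = {[n], [r]}: π^{-1}(V) = {n, r} ∈ τ ✓.
  V = {[o=p], [r]}: π^{-1}(V) = {o, p, r} ∉ τ ✗.
  V = {[n], [o=p], [r]}: π^{-1}(V) = {n, o, p, r} ∉ τ ✗.
  V = {[q], [r]}: π^{-1}(V) = {q, r} ∉ τ ✗.
  V = {[n], [q], [r]}: π^{-1}(V) = {n, q, r} ∉ τ ✗.
  V = {[o=p], [q], [r]}: π^{-1}(V) = {o, p, q, r} ∉ τ ✗.
  V = {[n], [o=p], [q], [r]}: π^{-1}(V) = {n, o, p, q, r} ∈ τ ✓.
Open sets in the quotient: τ_Q = {{}, {[n]}, {[n], [o=p], [q]}, {[r]}, {[n], [r]}, {[n], [o=p], [q], [r]}} (6 elements).


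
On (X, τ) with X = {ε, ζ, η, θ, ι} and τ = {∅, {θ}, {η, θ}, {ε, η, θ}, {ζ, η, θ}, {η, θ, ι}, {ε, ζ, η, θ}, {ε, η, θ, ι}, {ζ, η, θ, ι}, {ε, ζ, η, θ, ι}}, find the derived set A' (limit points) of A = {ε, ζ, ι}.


A' = ∅

For each x ∈ X, list the open sets U ∈ τ with x ∈ U, then check whether U ∩ (A ∖ {x}) ≠ ∅ for every such U.
  x = ε: open {ε, η, θ} ∋ x has {ε, η, θ} ∩ (A ∖ {ε}) = ∅, so x is NOT a limit point.
  x = ζ: open {ζ, η, θ} ∋ x has {ζ, η, θ} ∩ (A ∖ {ζ}) = ∅, so x is NOT a limit point.
  x = η: open {η, θ} ∋ x has {η, θ} ∩ (A ∖ {η}) = ∅, so x is NOT a limit point.
  x = θ: open {θ} ∋ x has {θ} ∩ (A ∖ {θ}) = ∅, so x is NOT a limit point.
  x = ι: open {η, θ, ι} ∋ x has {η, θ, ι} ∩ (A ∖ {ι}) = ∅, so x is NOT a limit point.
Collecting: A' = ∅.


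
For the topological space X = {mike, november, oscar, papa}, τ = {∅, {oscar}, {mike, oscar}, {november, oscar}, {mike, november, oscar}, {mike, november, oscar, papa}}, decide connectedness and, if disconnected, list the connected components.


(X, τ) is connected.

Find clopen sets (U ∈ τ with X ∖ U ∈ τ):
  U = ∅, X ∖ U = {mike, november, oscar, papa} — both open, so U is clopen.
  U = {mike, november, oscar, papa}, X ∖ U = ∅ — both open, so U is clopen.
Only trivial clopens (∅ and X) exist, so (X, τ) is connected.
Compute connected components by grouping points that agree on all clopens:
  component: {mike, november, oscar, papa}


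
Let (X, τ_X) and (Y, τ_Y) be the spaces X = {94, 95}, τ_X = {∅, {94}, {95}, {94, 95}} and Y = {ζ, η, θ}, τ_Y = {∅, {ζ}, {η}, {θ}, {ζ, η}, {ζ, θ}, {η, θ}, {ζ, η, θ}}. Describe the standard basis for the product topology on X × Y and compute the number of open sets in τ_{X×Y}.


Basis B = {∅ × ∅, {94} × {ζ}, {94} × {η}, {94} × {θ}, {95} × {ζ}, {95} × {η}, {95} × {θ}, {94} × {ζ, η}, {94} × {ζ, θ}, {94, 95} × {ζ}, {94} × {η, θ}, {94, 95} × {η}, {94, 95} × {θ}, {95} × {ζ, η}, {95} × {ζ, θ}, {95} × {η, θ}, {94} × {ζ, η, θ}, {95} × {ζ, η, θ}, {94, 95} × {ζ, η}, {94, 95} × {ζ, θ}, {94, 95} × {η, θ}, {94, 95} × {ζ, η, θ}}; |τ_{X×Y}| = 64.

Enumerate products U × V with U ∈ τ_X, V ∈ τ_Y (deduplicated):
  ∅ × ∅ = {} (∅)
  {94} × {ζ} = {(94,ζ)}
  {94} × {η} = {(94,η)}
  {94} × {θ} = {(94,θ)}
  {95} × {ζ} = {(95,ζ)}
  {95} × {η} = {(95,η)}
  {95} × {θ} = {(95,θ)}
  {94} × {ζ, η} = {(94,ζ), (94,η)}
  {94} × {ζ, θ} = {(94,ζ), (94,θ)}
  {94, 95} × {ζ} = {(94,ζ), (95,ζ)}
  {94} × {η, θ} = {(94,η), (94,θ)}
  {94, 95} × {η} = {(94,η), (95,η)}
  {94, 95} × {θ} = {(94,θ), (95,θ)}
  {95} × {ζ, η} = {(95,ζ), (95,η)}
  {95} × {ζ, θ} = {(95,ζ), (95,θ)}
  {95} × {η, θ} = {(95,η), (95,θ)}
  {94} × {ζ, η, θ} = {(94,ζ), (94,η), (94,θ)}
  {95} × {ζ, η, θ} = {(95,ζ), (95,η), (95,θ)}
  {94, 95} × {ζ, η} = {(94,ζ), (94,η), (95,ζ), (95,η)}
  {94, 95} × {ζ, θ} = {(94,ζ), (94,θ), (95,ζ), (95,θ)}
  {94, 95} × {η, θ} = {(94,η), (94,θ), (95,η), (95,θ)}
  {94, 95} × {ζ, η, θ} = {(94,ζ), (94,η), (94,θ), (95,ζ), (95,η), (95,θ)}
These 22 distinct sets form the basis B.
Close under arbitrary unions to get τ_{X×Y}; counting gives |τ_{X×Y}| = 64.


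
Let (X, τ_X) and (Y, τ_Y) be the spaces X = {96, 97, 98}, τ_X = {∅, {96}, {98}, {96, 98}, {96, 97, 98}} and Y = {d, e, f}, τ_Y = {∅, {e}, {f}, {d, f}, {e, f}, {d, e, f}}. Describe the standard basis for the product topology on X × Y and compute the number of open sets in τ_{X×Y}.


Basis B = {∅ × ∅, {96} × {e}, {96} × {f}, {98} × {e}, {98} × {f}, {96} × {d, f}, {96} × {e, f}, {96, 98} × {e}, {96, 98} × {f}, {98} × {d, f}, {98} × {e, f}, {96} × {d, e, f}, {96, 97, 98} × {e}, {96, 97, 98} × {f}, {98} × {d, e, f}, {96, 98} × {d, f}, {96, 98} × {e, f}, {96, 98} × {d, e, f}, {96, 97, 98} × {d, f}, {96, 97, 98} × {e, f}, {96, 97, 98} × {d, e, f}}; |τ_{X×Y}| = 70.

Enumerate products U × V with U ∈ τ_X, V ∈ τ_Y (deduplicated):
  ∅ × ∅ = {} (∅)
  {96} × {e} = {(96,e)}
  {96} × {f} = {(96,f)}
  {98} × {e} = {(98,e)}
  {98} × {f} = {(98,f)}
  {96} × {d, f} = {(96,d), (96,f)}
  {96} × {e, f} = {(96,e), (96,f)}
  {96, 98} × {e} = {(96,e), (98,e)}
  {96, 98} × {f} = {(96,f), (98,f)}
  {98} × {d, f} = {(98,d), (98,f)}
  {98} × {e, f} = {(98,e), (98,f)}
  {96} × {d, e, f} = {(96,d), (96,e), (96,f)}
  {96, 97, 98} × {e} = {(96,e), (97,e), (98,e)}
  {96, 97, 98} × {f} = {(96,f), (97,f), (98,f)}
  {98} × {d, e, f} = {(98,d), (98,e), (98,f)}
  {96, 98} × {d, f} = {(96,d), (96,f), (98,d), (98,f)}
  {96, 98} × {e, f} = {(96,e), (96,f), (98,e), (98,f)}
  {96, 98} × {d, e, f} = {(96,d), (96,e), (96,f), (98,d), (98,e), (98,f)}
  {96, 97, 98} × {d, f} = {(96,d), (96,f), (97,d), (97,f), (98,d), (98,f)}
  {96, 97, 98} × {e, f} = {(96,e), (96,f), (97,e), (97,f), (98,e), (98,f)}
  {96, 97, 98} × {d, e, f} = {(96,d), (96,e), (96,f), (97,d), (97,e), (97,f), (98,d), (98,e), (98,f)}
These 21 distinct sets form the basis B.
Close under arbitrary unions to get τ_{X×Y}; counting gives |τ_{X×Y}| = 70.


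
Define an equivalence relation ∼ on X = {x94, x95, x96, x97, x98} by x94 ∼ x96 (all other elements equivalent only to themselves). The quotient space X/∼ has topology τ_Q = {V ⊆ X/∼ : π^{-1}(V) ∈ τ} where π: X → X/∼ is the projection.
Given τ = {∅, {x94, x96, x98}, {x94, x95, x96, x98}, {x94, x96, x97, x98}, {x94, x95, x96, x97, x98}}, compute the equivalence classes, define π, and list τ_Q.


X/∼ = {[x94=x96], [x95], [x97], [x98]}; |τ_Q| = 5.

Equivalence classes: [x94=x96], [x95], [x97], [x98].
Quotient map π: X → X/∼ sends x94 ↦ [x94=x96], x95 ↦ [x95], x96 ↦ [x94=x96], x97 ↦ [x97], x98 ↦ [x98].
For each subset V ⊆ X/∼, compute π^{-1}(V) ⊆ X and check whether π^{-1}(V) ∈ τ. V is open in τ_Q iff π^{-1}(V) ∈ τ.
  V = {}: π^{-1}(V) = ∅ ∈ τ ✓.
  V = {[x94=x96]}: π^{-1}(V) = {x94, x96} ∉ τ ✗.
  V = {[x95]}: π^{-1}(V) = {x95} ∉ τ ✗.
  V = {[x94=x96], [x95]}: π^{-1}(V) = {x94, x95, x96} ∉ τ ✗.
  V = {[x97]}: π^{-1}(V) = {x97} ∉ τ ✗.
  V = {[x94=x96], [x97]}: π^{-1}(V) = {x94, x96, x97} ∉ τ ✗.
  V = {[x95], [x97]}: π^{-1}(V) = {x95, x97} ∉ τ ✗.
  V = {[x94=x96], [x95], [x97]}: π^{-1}(V) = {x94, x95, x96, x97} ∉ τ ✗.
  V = {[x98]}: π^{-1}(V) = {x98} ∉ τ ✗.
  V = {[x94=x96], [x98]}: π^{-1}(V) = {x94, x96, x98} ∈ τ ✓.
  V = {[x95], [x98]}: π^{-1}(V) = {x95, x98} ∉ τ ✗.
  V = {[x94=x96], [x95], [x98]}: π^{-1}(V) = {x94, x95, x96, x98} ∈ τ ✓.
  V = {[x97], [x98]}: π^{-1}(V) = {x97, x98} ∉ τ ✗.
  V = {[x94=x96], [x97], [x98]}: π^{-1}(V) = {x94, x96, x97, x98} ∈ τ ✓.
  V = {[x95], [x97], [x98]}: π^{-1}(V) = {x95, x97, x98} ∉ τ ✗.
  V = {[x94=x96], [x95], [x97], [x98]}: π^{-1}(V) = {x94, x95, x96, x97, x98} ∈ τ ✓.
Open sets in the quotient: τ_Q = {{}, {[x94=x96], [x98]}, {[x94=x96], [x95], [x98]}, {[x94=x96], [x97], [x98]}, {[x94=x96], [x95], [x97], [x98]}} (5 elements).


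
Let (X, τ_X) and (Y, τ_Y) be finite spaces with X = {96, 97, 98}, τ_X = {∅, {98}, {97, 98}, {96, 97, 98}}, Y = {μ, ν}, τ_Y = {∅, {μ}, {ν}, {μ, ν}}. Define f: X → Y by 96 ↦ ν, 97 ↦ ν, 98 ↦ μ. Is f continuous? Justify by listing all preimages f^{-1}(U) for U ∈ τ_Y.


f is NOT continuous.

Compute f^{-1}(U) for each U ∈ τ_Y:
  U = ∅: f^{-1}(U) = ∅ ∈ τ_X ✓.
  U = {μ}: f^{-1}(U) = {98} ∈ τ_X ✓.
  U = {ν}: f^{-1}(U) = {96, 97} ∉ τ_X ✗.
  U = {μ, ν}: f^{-1}(U) = {96, 97, 98} ∈ τ_X ✓.
Found U = {ν} with f^{-1}(U) = {96, 97} not in τ_X. Therefore f is NOT continuous.


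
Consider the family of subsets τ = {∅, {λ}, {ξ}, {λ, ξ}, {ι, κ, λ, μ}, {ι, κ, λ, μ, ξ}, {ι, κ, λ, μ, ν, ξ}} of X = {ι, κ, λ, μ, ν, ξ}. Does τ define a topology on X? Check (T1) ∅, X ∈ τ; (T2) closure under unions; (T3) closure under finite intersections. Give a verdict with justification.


τ IS a topology on X.

Axiom (T1): ∅ ∈ τ? Yes; X ∈ τ? Yes.
Axiom (T2/T3): check pairwise unions and intersections of members of τ.
All pairwise intersections and unions checked — each lies in τ. Therefore τ satisfies (T1), (T2), (T3): it IS a topology on X.


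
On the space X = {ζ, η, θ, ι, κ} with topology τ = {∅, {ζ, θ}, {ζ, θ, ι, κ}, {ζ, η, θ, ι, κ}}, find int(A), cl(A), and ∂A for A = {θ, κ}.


int(A) = ∅, cl(A) = {ζ, η, θ, ι, κ}, ∂A = {ζ, η, θ, ι, κ}.

Closed sets in (X, τ) are complements of opens:
  closed(X, τ) = {∅, {η}, {η, ι, κ}, {ζ, η, θ, ι, κ}}.
int(A) = ⋃ {U ∈ τ : U ⊆ A}. Opens contained in A: ∅.
Taking the union of these: int(A) = ∅.
cl(A) = ⋂ {C closed : A ⊆ C}. Closed sets containing A: {ζ, η, θ, ι, κ}.
Intersecting these: cl(A) = {ζ, η, θ, ι, κ}.
∂A = cl(A) ∖ int(A) = {ζ, η, θ, ι, κ} ∖ ∅ = {ζ, η, θ, ι, κ}.


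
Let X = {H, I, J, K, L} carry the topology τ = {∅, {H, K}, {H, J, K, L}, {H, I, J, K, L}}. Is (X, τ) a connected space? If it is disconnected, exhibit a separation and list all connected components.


(X, τ) is connected.

Find clopen sets (U ∈ τ with X ∖ U ∈ τ):
  U = ∅, X ∖ U = {H, I, J, K, L} — both open, so U is clopen.
  U = {H, I, J, K, L}, X ∖ U = ∅ — both open, so U is clopen.
Only trivial clopens (∅ and X) exist, so (X, τ) is connected.
Compute connected components by grouping points that agree on all clopens:
  component: {H, I, J, K, L}


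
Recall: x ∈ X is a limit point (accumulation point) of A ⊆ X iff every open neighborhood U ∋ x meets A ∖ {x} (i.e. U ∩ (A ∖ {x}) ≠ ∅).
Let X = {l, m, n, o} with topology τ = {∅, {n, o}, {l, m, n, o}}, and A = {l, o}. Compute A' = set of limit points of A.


A' = {l, m, n}

For each x ∈ X, list the open sets U ∈ τ with x ∈ U, then check whether U ∩ (A ∖ {x}) ≠ ∅ for every such U.
  x = l: opens ∋ x are {l, m, n, o}; each meets A ∖ {l}, so x IS a limit point.
  x = m: opens ∋ x are {l, m, n, o}; each meets A ∖ {m}, so x IS a limit point.
  x = n: opens ∋ x are {n, o}, {l, m, n, o}; each meets A ∖ {n}, so x IS a limit point.
  x = o: open {n, o} ∋ x has {n, o} ∩ (A ∖ {o}) = ∅, so x is NOT a limit point.
Collecting: A' = {l, m, n}.


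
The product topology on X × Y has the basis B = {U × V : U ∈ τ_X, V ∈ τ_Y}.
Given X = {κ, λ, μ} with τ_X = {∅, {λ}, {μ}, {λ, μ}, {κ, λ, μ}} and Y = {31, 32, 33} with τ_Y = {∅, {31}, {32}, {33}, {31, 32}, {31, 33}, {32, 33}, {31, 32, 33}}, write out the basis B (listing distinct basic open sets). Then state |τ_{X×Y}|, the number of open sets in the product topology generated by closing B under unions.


Basis B = {∅ × ∅, {λ} × {31}, {λ} × {32}, {λ} × {33}, {μ} × {31}, {μ} × {32}, {μ} × {33}, {λ} × {31, 32}, {λ} × {31, 33}, {λ, μ} × {31}, {λ} × {32, 33}, {λ, μ} × {32}, {λ, μ} × {33}, {μ} × {31, 32}, {μ} × {31, 33}, {μ} × {32, 33}, {κ, λ, μ} × {31}, {κ, λ, μ} × {32}, {κ, λ, μ} × {33}, {λ} × {31, 32, 33}, {μ} × {31, 32, 33}, {λ, μ} × {31, 32}, {λ, μ} × {31, 33}, {λ, μ} × {32, 33}, {κ, λ, μ} × {31, 32}, {κ, λ, μ} × {31, 33}, {κ, λ, μ} × {32, 33}, {λ, μ} × {31, 32, 33}, {κ, λ, μ} × {31, 32, 33}}; |τ_{X×Y}| = 125.

Enumerate products U × V with U ∈ τ_X, V ∈ τ_Y (deduplicated):
  ∅ × ∅ = {} (∅)
  {λ} × {31} = {(λ,31)}
  {λ} × {32} = {(λ,32)}
  {λ} × {33} = {(λ,33)}
  {μ} × {31} = {(μ,31)}
  {μ} × {32} = {(μ,32)}
  {μ} × {33} = {(μ,33)}
  {λ} × {31, 32} = {(λ,31), (λ,32)}
  {λ} × {31, 33} = {(λ,31), (λ,33)}
  {λ, μ} × {31} = {(λ,31), (μ,31)}
  {λ} × {32, 33} = {(λ,32), (λ,33)}
  {λ, μ} × {32} = {(λ,32), (μ,32)}
  {λ, μ} × {33} = {(λ,33), (μ,33)}
  {μ} × {31, 32} = {(μ,31), (μ,32)}
  {μ} × {31, 33} = {(μ,31), (μ,33)}
  {μ} × {32, 33} = {(μ,32), (μ,33)}
  {κ, λ, μ} × {31} = {(κ,31), (λ,31), (μ,31)}
  {κ, λ, μ} × {32} = {(κ,32), (λ,32), (μ,32)}
  {κ, λ, μ} × {33} = {(κ,33), (λ,33), (μ,33)}
  {λ} × {31, 32, 33} = {(λ,31), (λ,32), (λ,33)}
  {μ} × {31, 32, 33} = {(μ,31), (μ,32), (μ,33)}
  {λ, μ} × {31, 32} = {(λ,31), (λ,32), (μ,31), (μ,32)}
  {λ, μ} × {31, 33} = {(λ,31), (λ,33), (μ,31), (μ,33)}
  {λ, μ} × {32, 33} = {(λ,32), (λ,33), (μ,32), (μ,33)}
  {κ, λ, μ} × {31, 32} = {(κ,31), (κ,32), (λ,31), (λ,32), (μ,31), (μ,32)}
  {κ, λ, μ} × {31, 33} = {(κ,31), (κ,33), (λ,31), (λ,33), (μ,31), (μ,33)}
  {κ, λ, μ} × {32, 33} = {(κ,32), (κ,33), (λ,32), (λ,33), (μ,32), (μ,33)}
  {λ, μ} × {31, 32, 33} = {(λ,31), (λ,32), (λ,33), (μ,31), (μ,32), (μ,33)}
  {κ, λ, μ} × {31, 32, 33} = {(κ,31), (κ,32), (κ,33), (λ,31), (λ,32), (λ,33), (μ,31), (μ,32), (μ,33)}
These 29 distinct sets form the basis B.
Close under arbitrary unions to get τ_{X×Y}; counting gives |τ_{X×Y}| = 125.


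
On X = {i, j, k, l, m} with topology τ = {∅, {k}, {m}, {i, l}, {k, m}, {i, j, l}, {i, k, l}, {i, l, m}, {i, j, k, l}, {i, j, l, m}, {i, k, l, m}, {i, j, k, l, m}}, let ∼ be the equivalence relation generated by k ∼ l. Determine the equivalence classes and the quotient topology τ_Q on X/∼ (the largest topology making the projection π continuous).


X/∼ = {[i], [j], [k=l], [m]}; |τ_Q| = 6.

Equivalence classes: [i], [j], [k=l], [m].
Quotient map π: X → X/∼ sends i ↦ [i], j ↦ [j], k ↦ [k=l], l ↦ [k=l], m ↦ [m].
For each subset V ⊆ X/∼, compute π^{-1}(V) ⊆ X and check whether π^{-1}(V) ∈ τ. V is open in τ_Q iff π^{-1}(V) ∈ τ.
  V = {}: π^{-1}(V) = ∅ ∈ τ ✓.
  V = {[i]}: π^{-1}(V) = {i} ∉ τ ✗.
  V = {[j]}: π^{-1}(V) = {j} ∉ τ ✗.
  V = {[i], [j]}: π^{-1}(V) = {i, j} ∉ τ ✗.
  V = {[k=l]}: π^{-1}(V) = {k, l} ∉ τ ✗.
  V = {[i], [k=l]}: π^{-1}(V) = {i, k, l} ∈ τ ✓.
  V = {[j], [k=l]}: π^{-1}(V) = {j, k, l} ∉ τ ✗.
  V = {[i], [j], [k=l]}: π^{-1}(V) = {i, j, k, l} ∈ τ ✓.
  V = {[m]}: π^{-1}(V) = {m} ∈ τ ✓.
  V = {[i], [m]}: π^{-1}(V) = {i, m} ∉ τ ✗.
  V = {[j], [m]}: π^{-1}(V) = {j, m} ∉ τ ✗.
  V = {[i], [j], [m]}: π^{-1}(V) = {i, j, m} ∉ τ ✗.
  V = {[k=l], [m]}: π^{-1}(V) = {k, l, m} ∉ τ ✗.
  V = {[i], [k=l], [m]}: π^{-1}(V) = {i, k, l, m} ∈ τ ✓.
  V = {[j], [k=l], [m]}: π^{-1}(V) = {j, k, l, m} ∉ τ ✗.
  V = {[i], [j], [k=l], [m]}: π^{-1}(V) = {i, j, k, l, m} ∈ τ ✓.
Open sets in the quotient: τ_Q = {{}, {[i], [k=l]}, {[i], [j], [k=l]}, {[m]}, {[i], [k=l], [m]}, {[i], [j], [k=l], [m]}} (6 elements).


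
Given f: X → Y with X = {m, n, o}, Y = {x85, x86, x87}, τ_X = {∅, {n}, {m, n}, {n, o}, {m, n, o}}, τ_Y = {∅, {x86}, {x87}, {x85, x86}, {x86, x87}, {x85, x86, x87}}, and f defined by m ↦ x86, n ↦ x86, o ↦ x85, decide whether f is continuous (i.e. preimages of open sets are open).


f IS continuous.

Compute f^{-1}(U) for each U ∈ τ_Y:
  U = ∅: f^{-1}(U) = ∅ ∈ τ_X ✓.
  U = {x86}: f^{-1}(U) = {m, n} ∈ τ_X ✓.
  U = {x87}: f^{-1}(U) = ∅ ∈ τ_X ✓.
  U = {x85, x86}: f^{-1}(U) = {m, n, o} ∈ τ_X ✓.
  U = {x86, x87}: f^{-1}(U) = {m, n} ∈ τ_X ✓.
  U = {x85, x86, x87}: f^{-1}(U) = {m, n, o} ∈ τ_X ✓.
Every preimage lies in τ_X, so f IS continuous.


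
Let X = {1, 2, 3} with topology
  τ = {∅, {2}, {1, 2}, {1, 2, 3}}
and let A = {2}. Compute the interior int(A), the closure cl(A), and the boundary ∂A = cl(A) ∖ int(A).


int(A) = {2}, cl(A) = {1, 2, 3}, ∂A = {1, 3}.

Closed sets in (X, τ) are complements of opens:
  closed(X, τ) = {∅, {3}, {1, 3}, {1, 2, 3}}.
int(A) = ⋃ {U ∈ τ : U ⊆ A}. Opens contained in A: ∅, {2}.
Taking the union of these: int(A) = {2}.
cl(A) = ⋂ {C closed : A ⊆ C}. Closed sets containing A: {1, 2, 3}.
Intersecting these: cl(A) = {1, 2, 3}.
∂A = cl(A) ∖ int(A) = {1, 2, 3} ∖ {2} = {1, 3}.


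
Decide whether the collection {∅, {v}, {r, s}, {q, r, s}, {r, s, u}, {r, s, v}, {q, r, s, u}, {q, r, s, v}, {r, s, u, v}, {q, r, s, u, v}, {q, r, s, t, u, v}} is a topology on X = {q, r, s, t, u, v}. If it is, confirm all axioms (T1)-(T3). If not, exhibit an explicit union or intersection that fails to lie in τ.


τ IS a topology on X.

Axiom (T1): ∅ ∈ τ? Yes; X ∈ τ? Yes.
Axiom (T2/T3): check pairwise unions and intersections of members of τ.
All pairwise intersections and unions checked — each lies in τ. Therefore τ satisfies (T1), (T2), (T3): it IS a topology on X.


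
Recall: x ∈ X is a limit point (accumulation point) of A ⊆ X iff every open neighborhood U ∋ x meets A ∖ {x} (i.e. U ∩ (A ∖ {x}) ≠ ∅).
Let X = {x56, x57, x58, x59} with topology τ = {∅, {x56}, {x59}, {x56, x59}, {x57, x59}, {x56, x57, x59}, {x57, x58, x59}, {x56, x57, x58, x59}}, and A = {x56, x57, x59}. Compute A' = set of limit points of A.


A' = {x57, x58}

For each x ∈ X, list the open sets U ∈ τ with x ∈ U, then check whether U ∩ (A ∖ {x}) ≠ ∅ for every such U.
  x = x56: open {x56} ∋ x has {x56} ∩ (A ∖ {x56}) = ∅, so x is NOT a limit point.
  x = x57: opens ∋ x are {x57, x59}, {x56, x57, x59}, {x57, x58, x59}, {x56, x57, x58, x59}; each meets A ∖ {x57}, so x IS a limit point.
  x = x58: opens ∋ x are {x57, x58, x59}, {x56, x57, x58, x59}; each meets A ∖ {x58}, so x IS a limit point.
  x = x59: open {x59} ∋ x has {x59} ∩ (A ∖ {x59}) = ∅, so x is NOT a limit point.
Collecting: A' = {x57, x58}.


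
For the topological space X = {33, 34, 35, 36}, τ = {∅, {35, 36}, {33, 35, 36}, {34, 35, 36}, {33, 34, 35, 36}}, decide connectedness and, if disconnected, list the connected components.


(X, τ) is connected.

Find clopen sets (U ∈ τ with X ∖ U ∈ τ):
  U = ∅, X ∖ U = {33, 34, 35, 36} — both open, so U is clopen.
  U = {33, 34, 35, 36}, X ∖ U = ∅ — both open, so U is clopen.
Only trivial clopens (∅ and X) exist, so (X, τ) is connected.
Compute connected components by grouping points that agree on all clopens:
  component: {33, 34, 35, 36}


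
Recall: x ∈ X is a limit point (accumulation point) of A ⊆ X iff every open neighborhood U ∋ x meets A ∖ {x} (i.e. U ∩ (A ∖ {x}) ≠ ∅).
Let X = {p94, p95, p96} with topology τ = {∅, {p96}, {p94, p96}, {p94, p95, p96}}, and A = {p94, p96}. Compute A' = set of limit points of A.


A' = {p94, p95}

For each x ∈ X, list the open sets U ∈ τ with x ∈ U, then check whether U ∩ (A ∖ {x}) ≠ ∅ for every such U.
  x = p94: opens ∋ x are {p94, p96}, {p94, p95, p96}; each meets A ∖ {p94}, so x IS a limit point.
  x = p95: opens ∋ x are {p94, p95, p96}; each meets A ∖ {p95}, so x IS a limit point.
  x = p96: open {p96} ∋ x has {p96} ∩ (A ∖ {p96}) = ∅, so x is NOT a limit point.
Collecting: A' = {p94, p95}.


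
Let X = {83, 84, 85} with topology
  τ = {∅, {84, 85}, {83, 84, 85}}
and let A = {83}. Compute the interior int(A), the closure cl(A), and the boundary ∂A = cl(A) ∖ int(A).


int(A) = ∅, cl(A) = {83}, ∂A = {83}.

Closed sets in (X, τ) are complements of opens:
  closed(X, τ) = {∅, {83}, {83, 84, 85}}.
int(A) = ⋃ {U ∈ τ : U ⊆ A}. Opens contained in A: ∅.
Taking the union of these: int(A) = ∅.
cl(A) = ⋂ {C closed : A ⊆ C}. Closed sets containing A: {83}, {83, 84, 85}.
Intersecting these: cl(A) = {83}.
∂A = cl(A) ∖ int(A) = {83} ∖ ∅ = {83}.


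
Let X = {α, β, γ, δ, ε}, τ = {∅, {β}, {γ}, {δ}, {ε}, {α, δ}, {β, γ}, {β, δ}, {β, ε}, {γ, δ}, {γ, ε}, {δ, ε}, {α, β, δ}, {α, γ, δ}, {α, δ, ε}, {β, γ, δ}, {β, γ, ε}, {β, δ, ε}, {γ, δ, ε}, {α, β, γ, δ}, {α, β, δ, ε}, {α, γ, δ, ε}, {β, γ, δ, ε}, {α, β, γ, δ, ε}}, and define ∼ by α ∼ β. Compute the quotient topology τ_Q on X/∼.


X/∼ = {[α=β], [γ], [δ], [ε]}; |τ_Q| = 12.

Equivalence classes: [α=β], [γ], [δ], [ε].
Quotient map π: X → X/∼ sends α ↦ [α=β], β ↦ [α=β], γ ↦ [γ], δ ↦ [δ], ε ↦ [ε].
For each subset V ⊆ X/∼, compute π^{-1}(V) ⊆ X and check whether π^{-1}(V) ∈ τ. V is open in τ_Q iff π^{-1}(V) ∈ τ.
  V = {}: π^{-1}(V) = ∅ ∈ τ ✓.
  V = {[α=β]}: π^{-1}(V) = {α, β} ∉ τ ✗.
  V = {[γ]}: π^{-1}(V) = {γ} ∈ τ ✓.
  V = {[α=β], [γ]}: π^{-1}(V) = {α, β, γ} ∉ τ ✗.
  V = {[δ]}: π^{-1}(V) = {δ} ∈ τ ✓.
  V = {[α=β], [δ]}: π^{-1}(V) = {α, β, δ} ∈ τ ✓.
  V = {[γ], [δ]}: π^{-1}(V) = {γ, δ} ∈ τ ✓.
  V = {[α=β], [γ], [δ]}: π^{-1}(V) = {α, β, γ, δ} ∈ τ ✓.
  V = {[ε]}: π^{-1}(V) = {ε} ∈ τ ✓.
  V = {[α=β], [ε]}: π^{-1}(V) = {α, β, ε} ∉ τ ✗.
  V = {[γ], [ε]}: π^{-1}(V) = {γ, ε} ∈ τ ✓.
  V = {[α=β], [γ], [ε]}: π^{-1}(V) = {α, β, γ, ε} ∉ τ ✗.
  V = {[δ], [ε]}: π^{-1}(V) = {δ, ε} ∈ τ ✓.
  V = {[α=β], [δ], [ε]}: π^{-1}(V) = {α, β, δ, ε} ∈ τ ✓.
  V = {[γ], [δ], [ε]}: π^{-1}(V) = {γ, δ, ε} ∈ τ ✓.
  V = {[α=β], [γ], [δ], [ε]}: π^{-1}(V) = {α, β, γ, δ, ε} ∈ τ ✓.
Open sets in the quotient: τ_Q = {{}, {[γ]}, {[δ]}, {[α=β], [δ]}, {[γ], [δ]}, {[α=β], [γ], [δ]}, {[ε]}, {[γ], [ε]}, {[δ], [ε]}, {[α=β], [δ], [ε]}, {[γ], [δ], [ε]}, {[α=β], [γ], [δ], [ε]}} (12 elements).


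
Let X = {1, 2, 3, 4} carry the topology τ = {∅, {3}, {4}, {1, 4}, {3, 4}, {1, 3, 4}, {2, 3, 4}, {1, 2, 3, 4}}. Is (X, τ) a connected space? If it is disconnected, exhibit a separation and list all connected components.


(X, τ) is connected.

Find clopen sets (U ∈ τ with X ∖ U ∈ τ):
  U = ∅, X ∖ U = {1, 2, 3, 4} — both open, so U is clopen.
  U = {1, 2, 3, 4}, X ∖ U = ∅ — both open, so U is clopen.
Only trivial clopens (∅ and X) exist, so (X, τ) is connected.
Compute connected components by grouping points that agree on all clopens:
  component: {1, 2, 3, 4}


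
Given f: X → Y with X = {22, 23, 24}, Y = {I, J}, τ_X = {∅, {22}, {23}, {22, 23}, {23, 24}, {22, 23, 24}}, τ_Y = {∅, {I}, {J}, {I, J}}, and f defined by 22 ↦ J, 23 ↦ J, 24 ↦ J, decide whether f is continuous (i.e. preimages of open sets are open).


f IS continuous.

Compute f^{-1}(U) for each U ∈ τ_Y:
  U = ∅: f^{-1}(U) = ∅ ∈ τ_X ✓.
  U = {I}: f^{-1}(U) = ∅ ∈ τ_X ✓.
  U = {J}: f^{-1}(U) = {22, 23, 24} ∈ τ_X ✓.
  U = {I, J}: f^{-1}(U) = {22, 23, 24} ∈ τ_X ✓.
Every preimage lies in τ_X, so f IS continuous.


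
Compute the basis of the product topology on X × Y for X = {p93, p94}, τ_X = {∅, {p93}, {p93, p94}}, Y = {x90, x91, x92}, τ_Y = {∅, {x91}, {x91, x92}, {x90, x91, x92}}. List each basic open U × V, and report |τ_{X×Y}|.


Basis B = {∅ × ∅, {p93} × {x91}, {p93} × {x91, x92}, {p93, p94} × {x91}, {p93} × {x90, x91, x92}, {p93, p94} × {x91, x92}, {p93, p94} × {x90, x91, x92}}; |τ_{X×Y}| = 10.

Enumerate products U × V with U ∈ τ_X, V ∈ τ_Y (deduplicated):
  ∅ × ∅ = {} (∅)
  {p93} × {x91} = {(p93,x91)}
  {p93} × {x91, x92} = {(p93,x91), (p93,x92)}
  {p93, p94} × {x91} = {(p93,x91), (p94,x91)}
  {p93} × {x90, x91, x92} = {(p93,x90), (p93,x91), (p93,x92)}
  {p93, p94} × {x91, x92} = {(p93,x91), (p93,x92), (p94,x91), (p94,x92)}
  {p93, p94} × {x90, x91, x92} = {(p93,x90), (p93,x91), (p93,x92), (p94,x90), (p94,x91), (p94,x92)}
These 7 distinct sets form the basis B.
Close under arbitrary unions to get τ_{X×Y}; counting gives |τ_{X×Y}| = 10.


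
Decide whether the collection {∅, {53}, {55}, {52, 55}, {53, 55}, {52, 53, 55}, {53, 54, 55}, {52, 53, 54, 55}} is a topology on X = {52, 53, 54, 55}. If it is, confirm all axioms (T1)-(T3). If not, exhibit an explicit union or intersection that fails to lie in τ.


τ IS a topology on X.

Axiom (T1): ∅ ∈ τ? Yes; X ∈ τ? Yes.
Axiom (T2/T3): check pairwise unions and intersections of members of τ.
All pairwise intersections and unions checked — each lies in τ. Therefore τ satisfies (T1), (T2), (T3): it IS a topology on X.
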